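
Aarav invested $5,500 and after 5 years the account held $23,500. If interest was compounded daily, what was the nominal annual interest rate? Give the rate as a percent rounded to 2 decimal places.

The 1825-period growth factor is 23,500/5,500 = 4.27273.
r/365 = 4.27273^(1/1825) − 1 ≈ 0.000796071, so r ≈ 365·0.000796071 = 29.05661%.

29.06%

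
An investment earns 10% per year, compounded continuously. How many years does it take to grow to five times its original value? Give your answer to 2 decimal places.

16.09 years

e^(0.1t) = 5, so 0.1t = ln 5 ≈ 1.6094.
t ≈ 1.6094/0.1 ≈ 16.0944.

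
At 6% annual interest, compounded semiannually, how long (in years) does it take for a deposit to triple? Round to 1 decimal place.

(1 + 0.03)^(2t) = 3.
2t = ln 3 / ln(1 + 0.03) ≈ 1.0986/0.0295588 ≈ 37.1670.
t ≈ 18.5835.

18.6 years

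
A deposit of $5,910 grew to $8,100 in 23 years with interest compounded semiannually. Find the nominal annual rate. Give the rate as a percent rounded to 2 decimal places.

The 46-period growth factor is 8,100/5,910 = 1.37056.
r/2 = 1.37056^(1/46) − 1 ≈ 0.0068761, so r ≈ 2·0.0068761 = 1.37522%.

1.38%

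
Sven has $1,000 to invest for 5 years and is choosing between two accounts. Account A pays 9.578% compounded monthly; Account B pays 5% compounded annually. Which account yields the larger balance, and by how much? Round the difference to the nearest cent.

Account A, by $334.95

Account A growth factor: (1 + 0.09578/12)^60 ≈ 1.61123167; balance ≈ 1,611.2317.
Account B growth factor: (1 + 0.05)^5 ≈ 1.276281563; balance ≈ 1,276.2816.
Account A is larger by 334.9501.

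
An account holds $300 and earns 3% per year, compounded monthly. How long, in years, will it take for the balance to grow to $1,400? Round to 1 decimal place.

We need (1 + 0.0025)^(12t) = 4.6667, so 12t = ln 4.6667 / ln 1.0025 ≈ 616.9479.
t ≈ 616.9479/12 = 51.4123 years.

51.4 years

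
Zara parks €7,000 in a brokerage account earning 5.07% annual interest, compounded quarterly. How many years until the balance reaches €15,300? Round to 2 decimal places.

15.52 years

(1 + 0.012675)^(4t) = 15,300/7,000 = 2.1857.
4t·ln(1 + 0.012675) = ln(2.1857); 4t = 0.78194/0.0125953 ≈ 62.0819.
t ≈ 15.5205 years.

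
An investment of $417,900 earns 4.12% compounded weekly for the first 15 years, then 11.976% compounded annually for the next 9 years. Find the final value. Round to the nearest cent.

$2,145,283.23

After 15 years at 4.12%: 417,900 × 1.85475999727 ≈ 775,104.2029.
Then 9 years at 11.976%: 775,104.2029 × 2.767735258767 ≈ 2,145,283.2315.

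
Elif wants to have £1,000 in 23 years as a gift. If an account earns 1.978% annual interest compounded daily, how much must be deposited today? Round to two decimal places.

£634.49

Periodic rate = 1.978%/365 = 0.0000541918; 8395 periods.
P = 1,000/(1 + 0.01978/365)^8395 ≈ 1,000/1.57605939 ≈ 634.4939.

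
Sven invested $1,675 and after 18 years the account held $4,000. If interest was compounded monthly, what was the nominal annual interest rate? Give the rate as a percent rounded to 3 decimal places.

(1 + r/12)^216 = 4,000/1,675 = 2.38806.
1 + r/12 = 2.38806^(1/216) ≈ 1.004038, so r/12 ≈ 0.00403814.
r ≈ 12·0.00403814 = 4.84576%.

4.846%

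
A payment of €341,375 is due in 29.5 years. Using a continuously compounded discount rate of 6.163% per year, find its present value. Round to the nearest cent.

P = A·e^(−rt) = 341,375·e^(−1.818085).
e^(−1.818085) ≈ 0.162336327529, so P ≈ 55,417.5638.

€55,417.56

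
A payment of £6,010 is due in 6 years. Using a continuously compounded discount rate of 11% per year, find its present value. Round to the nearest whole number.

P = A·e^(−rt) = 6,010·e^(−0.66).
e^(−0.66) ≈ 0.5168513345, so P ≈ 3,106.2765.

£3,106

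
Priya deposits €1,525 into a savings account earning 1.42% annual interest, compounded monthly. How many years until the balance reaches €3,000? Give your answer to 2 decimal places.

We need (1 + 0.00118333)^(12t) = 1.9672, so 12t = ln 1.9672 / ln 1.001183 ≈ 572.1280.
t ≈ 572.1280/12 = 47.6773 years.

47.68 years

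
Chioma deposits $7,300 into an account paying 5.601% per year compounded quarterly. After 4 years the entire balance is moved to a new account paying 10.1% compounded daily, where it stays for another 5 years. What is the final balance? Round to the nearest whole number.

Phase 1: 7,300·(1 + 0.0140025)^16 ≈ 9,119.0012.
Phase 2: 9,119.0012·(1 + 0.101/365)^1825 ≈ 15,108.9974.

$15,109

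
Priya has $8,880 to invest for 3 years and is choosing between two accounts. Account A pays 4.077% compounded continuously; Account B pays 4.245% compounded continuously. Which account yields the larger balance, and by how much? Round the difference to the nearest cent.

Account B, by $50.71

Account A growth factor: e^(0.04077·3) = e^0.12231 ≈ 1.1301043798; balance ≈ 10,035.3269.
Account B growth factor: e^(0.04245·3) = e^0.12735 ≈ 1.1358144833; balance ≈ 10,086.0326.
Account B is larger by 50.7057.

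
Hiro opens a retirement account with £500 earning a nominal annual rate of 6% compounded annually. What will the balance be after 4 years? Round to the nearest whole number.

£631

Growth factor = (1 + 0.06)^4 ≈ 1.26247696.
A ≈ 500 × 1.26247696 ≈ 631.2385.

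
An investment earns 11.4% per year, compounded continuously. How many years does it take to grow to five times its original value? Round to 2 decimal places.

14.12 years

e^(0.114t) = 5, so 0.114t = ln 5 ≈ 1.6094.
t ≈ 1.6094/0.114 ≈ 14.1179.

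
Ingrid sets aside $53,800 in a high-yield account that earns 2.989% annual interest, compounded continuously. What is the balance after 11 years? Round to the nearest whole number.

$74,744

A = P·e^(rt) = 53,800·e^(0.02989·11) = 53,800·e^0.32879.
e^0.32879 ≈ 1.3892860749, so A ≈ 74,743.5908.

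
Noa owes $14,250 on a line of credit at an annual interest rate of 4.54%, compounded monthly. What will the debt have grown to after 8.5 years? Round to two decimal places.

Growth factor = (1 + 0.0454/12)^102 ≈ 1.4698668844.
A ≈ 14,250 × 1.4698668844 ≈ 20,945.6031.

$20,945.60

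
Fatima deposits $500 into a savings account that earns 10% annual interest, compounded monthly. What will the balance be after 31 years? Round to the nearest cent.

$10,957.32

Growth factor = (1 + 0.1/12)^372 ≈ 21.914634312.
A ≈ 500 × 21.914634312 ≈ 10,957.3172.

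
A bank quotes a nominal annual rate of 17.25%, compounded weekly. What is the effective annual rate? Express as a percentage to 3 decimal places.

18.793%

One year is 52 periods at 0.00331731 each: (1 + 0.00331731)^52 ≈ 1.187933.
EAR = 1.187933 − 1 ≈ 18.79326%.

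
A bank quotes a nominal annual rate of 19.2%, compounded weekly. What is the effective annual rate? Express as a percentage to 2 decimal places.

One year is 52 periods at 0.00369231 each: (1 + 0.00369231)^52 ≈ 1.211242.
EAR = 1.211242 − 1 ≈ 21.12422%.

21.12%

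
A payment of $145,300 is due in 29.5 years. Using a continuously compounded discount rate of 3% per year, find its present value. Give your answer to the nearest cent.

$59,967.37

P = A·e^(−rt) = 145,300·e^(−0.885).
e^(−0.885) ≈ 0.412714173279, so P ≈ 59,967.3694.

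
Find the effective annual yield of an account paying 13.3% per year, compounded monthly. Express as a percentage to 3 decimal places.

14.141%

One year is 12 periods at 0.0110833 each: (1 + 0.0110833)^12 ≈ 1.141415.
EAR = 1.141415 − 1 ≈ 14.14146%.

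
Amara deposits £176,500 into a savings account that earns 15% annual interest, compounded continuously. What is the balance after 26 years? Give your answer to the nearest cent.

£8,719,532.27

A = P·e^(rt) = 176,500·e^(0.15·26) = 176,500·e^3.9.
e^3.9 ≈ 49.40244910553, so A ≈ 8,719,532.2671.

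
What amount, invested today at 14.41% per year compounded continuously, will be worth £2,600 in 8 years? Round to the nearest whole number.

P = A·e^(−rt) = 2,600·e^(−1.1528).
e^(−1.1528) ≈ 0.3157514265, so P ≈ 820.9537.

£821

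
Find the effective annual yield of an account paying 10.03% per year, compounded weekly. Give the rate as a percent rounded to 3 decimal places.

EAR = (1 + 10.03%/52)^52 − 1 = (1 + 0.00192885)^52 − 1.
(1 + 0.00192885)^52 ≈ 1.105396, so EAR ≈ 10.53957%.

10.540%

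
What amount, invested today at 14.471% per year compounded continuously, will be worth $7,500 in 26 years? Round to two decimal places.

$174.20

P = A·e^(−rt) = 7,500·e^(−3.76246).
e^(−3.76246) ≈ 0.02322653277, so P ≈ 174.1990.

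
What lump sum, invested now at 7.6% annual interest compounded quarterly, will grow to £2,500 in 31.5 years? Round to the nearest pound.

£233

Periodic rate = 7.6%/4 = 0.019; 126 periods.
P = 2,500/(1 + 0.019)^126 ≈ 2,500/10.71389004 ≈ 233.3420.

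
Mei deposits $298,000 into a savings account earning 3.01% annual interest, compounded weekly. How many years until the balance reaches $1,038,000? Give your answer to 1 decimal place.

41.5 years

We need (1 + 0.000578846)^(52t) = 3.4832, so 52t = ln 3.4832 / ln 1.000579 ≈ 2156.5639.
t ≈ 2156.5639/52 = 41.4724 years.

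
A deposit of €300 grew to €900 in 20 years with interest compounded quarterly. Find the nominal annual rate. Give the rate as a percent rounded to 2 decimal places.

5.53%

(1 + r/4)^80 = 900/300 = 3.
1 + r/4 = 3^(1/80) ≈ 1.013827, so r/4 ≈ 0.0138274.
r ≈ 4·0.0138274 = 5.53095%.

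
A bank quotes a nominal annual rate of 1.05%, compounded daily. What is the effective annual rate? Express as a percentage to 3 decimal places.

1.056%

One year is 365 periods at 0.0000287671 each: (1 + 0.0000287671)^365 ≈ 1.010555.
EAR = 1.010555 − 1 ≈ 1.05552%.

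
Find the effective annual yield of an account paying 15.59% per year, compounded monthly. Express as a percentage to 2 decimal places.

One year is 12 periods at 0.0129917 each: (1 + 0.0129917)^12 ≈ 1.167537.
EAR = 1.167537 − 1 ≈ 16.75365%.

16.75%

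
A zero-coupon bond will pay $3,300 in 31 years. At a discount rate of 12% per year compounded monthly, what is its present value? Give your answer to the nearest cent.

Periodic rate = 12%/12 = 0.01; 372 periods.
P = 3,300/(1 + 0.01)^372 ≈ 3,300/40.50895567 ≈ 81.4635.

$81.46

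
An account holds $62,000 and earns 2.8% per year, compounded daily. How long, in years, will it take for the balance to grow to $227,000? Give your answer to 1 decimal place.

(1 + 0.0000767123)^(365t) = 227,000/62,000 = 3.6613.
365t·ln(1 + 0.0000767123) = ln(3.6613); 365t = 1.2978/7.67094e-05 ≈ 16918.6027.
t ≈ 46.3523 years.

46.4 years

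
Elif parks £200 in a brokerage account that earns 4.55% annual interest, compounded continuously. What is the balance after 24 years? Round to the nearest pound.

A = P·e^(rt) = 200·e^(0.0455·24) = 200·e^1.092.
e^1.092 ≈ 2.98022857, so A ≈ 596.0457.

£596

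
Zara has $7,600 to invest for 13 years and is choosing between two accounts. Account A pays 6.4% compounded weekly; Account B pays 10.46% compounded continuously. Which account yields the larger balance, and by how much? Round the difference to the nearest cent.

Account A growth factor: (1 + 0.064/52)^676 ≈ 2.2967347027; balance ≈ 17,455.1837.
Account B growth factor: e^(0.1046·13) = e^1.3598 ≈ 3.8954141411; balance ≈ 29,605.1475.
Account B is larger by 12,149.9637.

Account B, by $12,149.96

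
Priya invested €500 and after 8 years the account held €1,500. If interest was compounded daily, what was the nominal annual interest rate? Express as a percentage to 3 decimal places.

The 2920-period growth factor is 1,500/500 = 3.
r/365 = 3^(1/2920) − 1 ≈ 0.000376308, so r ≈ 365·0.000376308 = 13.73524%.

13.735%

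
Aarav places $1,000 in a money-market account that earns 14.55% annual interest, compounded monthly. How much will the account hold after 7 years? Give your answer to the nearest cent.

Periodic rate = 14.55%/12 = 0.012125; periods = 12·7 = 84.
A = 1,000·(1 + 0.012125)^84 ≈ 1,000·2.752129033 ≈ 2,752.1290.

$2,752.13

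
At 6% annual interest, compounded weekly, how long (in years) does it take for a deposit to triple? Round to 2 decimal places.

(1 + 0.00115385)^(52t) = 3.
52t = ln 3 / ln(1 + 0.00115385) ≈ 1.0986/0.00115318 ≈ 952.6799.
t ≈ 18.3208.

18.32 years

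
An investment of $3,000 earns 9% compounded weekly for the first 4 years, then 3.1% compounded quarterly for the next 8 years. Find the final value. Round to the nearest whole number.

$5,503

Phase 1: 3,000·(1 + 0.09/52)^208 ≈ 4,298.6504.
Phase 2: 4,298.6504·(1 + 0.00775)^32 ≈ 5,503.2842.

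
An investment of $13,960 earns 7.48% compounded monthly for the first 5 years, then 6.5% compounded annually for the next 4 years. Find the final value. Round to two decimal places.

$26,073.89

Phase 1: 13,960·(1 + 0.0748/12)^60 ≈ 20,267.8378.
Phase 2: 20,267.8378·(1 + 0.065)^4 ≈ 26,073.8913.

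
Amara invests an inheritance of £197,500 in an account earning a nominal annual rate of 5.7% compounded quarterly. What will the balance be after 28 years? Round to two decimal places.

Growth factor = (1 + 0.01425)^112 ≈ 4.87800042878.
A ≈ 197,500 × 4.87800042878 ≈ 963,405.0847.

£963,405.08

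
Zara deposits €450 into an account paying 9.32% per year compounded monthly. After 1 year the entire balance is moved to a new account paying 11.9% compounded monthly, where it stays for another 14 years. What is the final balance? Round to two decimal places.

€2,591.21

Phase 1: 450·(1 + 0.0932/12)^12 ≈ 493.7787.
Phase 2: 493.7787·(1 + 0.119/12)^168 ≈ 2,591.2124.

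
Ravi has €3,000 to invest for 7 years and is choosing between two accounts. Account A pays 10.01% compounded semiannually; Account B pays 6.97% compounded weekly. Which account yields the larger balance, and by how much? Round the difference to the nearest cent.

Account A, by €1,058.68

Account A growth factor: (1 + 0.05005)^14 ≈ 1.981251962; balance ≈ 5,943.7559.
Account B growth factor: (1 + 0.0697/52)^364 ≈ 1.628359889; balance ≈ 4,885.0797.
Account A is larger by 1,058.6762.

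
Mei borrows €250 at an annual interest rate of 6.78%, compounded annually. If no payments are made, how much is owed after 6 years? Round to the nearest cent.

€370.58

Growth factor = (1 + 0.0678)^6 ≈ 1.48231157.
A ≈ 250 × 1.48231157 ≈ 370.5779.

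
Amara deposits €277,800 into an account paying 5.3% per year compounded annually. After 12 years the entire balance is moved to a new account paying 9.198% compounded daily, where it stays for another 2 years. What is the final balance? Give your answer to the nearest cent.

€620,519.51

After 12 years at 5.3%: 277,800 × 1.85840538072 ≈ 516,265.0148.
Then 2 years at 9.198%: 516,265.0148 × 1.20193988807 ≈ 620,519.5141.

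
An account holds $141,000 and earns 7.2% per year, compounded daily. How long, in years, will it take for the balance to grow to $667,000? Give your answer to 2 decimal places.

21.59 years

(1 + 0.00019726)^(365t) = 667,000/141,000 = 4.7305.
365t·ln(1 + 0.00019726) = ln(4.7305); 365t = 1.554/0.000197241 ≈ 7878.8465.
t ≈ 21.5859 years.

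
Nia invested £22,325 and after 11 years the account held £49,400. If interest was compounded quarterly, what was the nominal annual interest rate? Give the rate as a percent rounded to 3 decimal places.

(1 + r/4)^44 = 49,400/22,325 = 2.21277.
1 + r/4 = 2.21277^(1/44) ≈ 1.018215, so r/4 ≈ 0.0182149.
r ≈ 4·0.0182149 = 7.28596%.

7.286%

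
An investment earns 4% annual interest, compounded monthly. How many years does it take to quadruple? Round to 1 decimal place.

(1 + 0.00333333)^(12t) = 4.
12t = ln 4 / ln(1 + 0.00333333) ≈ 1.3863/0.00332779 ≈ 416.5811.
t ≈ 34.7151.

34.7 years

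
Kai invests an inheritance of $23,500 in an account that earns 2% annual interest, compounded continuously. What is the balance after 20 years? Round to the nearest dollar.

A = P·e^(rt) = 23,500·e^(0.02·20) = 23,500·e^0.4.
e^0.4 ≈ 1.4918246976, so A ≈ 35,057.8804.

$35,058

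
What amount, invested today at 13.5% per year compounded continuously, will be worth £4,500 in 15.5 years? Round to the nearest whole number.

P = A·e^(−rt) = 4,500·e^(−2.0925).
e^(−2.0925) ≈ 0.1233783042, so P ≈ 555.2024.

£555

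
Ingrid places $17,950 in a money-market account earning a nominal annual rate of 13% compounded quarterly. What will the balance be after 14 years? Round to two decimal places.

Periodic rate = 13%/4 = 0.0325; periods = 4·14 = 56.
A = 17,950·(1 + 0.0325)^56 ≈ 17,950·5.99574809852 ≈ 107,623.6784.

$107,623.68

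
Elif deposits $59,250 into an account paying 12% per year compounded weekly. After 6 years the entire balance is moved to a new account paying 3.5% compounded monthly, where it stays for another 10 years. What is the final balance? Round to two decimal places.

$172,505.11

After 6 years at 12%: 59,250 × 2.05272977858 ≈ 121,624.2394.
Then 10 years at 3.5%: 121,624.2394 × 1.41834482229 ≈ 172,505.1102.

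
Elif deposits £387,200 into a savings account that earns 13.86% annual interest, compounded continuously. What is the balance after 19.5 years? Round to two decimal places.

£5,777,009.01

A = P·e^(rt) = 387,200·e^(0.1386·19.5) = 387,200·e^2.7027.
e^2.7027 ≈ 14.919961286, so A ≈ 5,777,009.0099.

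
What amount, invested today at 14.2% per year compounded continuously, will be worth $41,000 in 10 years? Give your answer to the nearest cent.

P = A·e^(−rt) = 41,000·e^(−1.42).
e^(−1.42) ≈ 0.2417140169, so P ≈ 9,910.2747.

$9,910.27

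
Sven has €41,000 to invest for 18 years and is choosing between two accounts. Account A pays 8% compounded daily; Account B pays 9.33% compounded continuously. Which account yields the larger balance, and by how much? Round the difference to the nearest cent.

Account B, by €46,834.62

Account A growth factor: (1 + 0.08/365)^6570 ≈ 4.22002990635; balance ≈ 173,021.2262.
Account B growth factor: e^(0.0933·18) = e^1.6794 ≈ 5.36233760315; balance ≈ 219,855.8417.
Account B is larger by 46,834.6156.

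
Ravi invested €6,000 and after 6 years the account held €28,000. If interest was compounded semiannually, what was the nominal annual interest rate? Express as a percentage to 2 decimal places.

The 12-period growth factor is 28,000/6,000 = 4.66667.
r/2 = 4.66667^(1/12) − 1 ≈ 0.136974, so r ≈ 2·0.136974 = 27.39482%.

27.39%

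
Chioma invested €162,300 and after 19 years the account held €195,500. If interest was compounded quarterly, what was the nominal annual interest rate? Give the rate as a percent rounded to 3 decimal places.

The 76-period growth factor is 195,500/162,300 = 1.20456.
r/4 = 1.20456^(1/76) − 1 ≈ 0.00245187, so r ≈ 4·0.00245187 = 0.98075%.

0.981%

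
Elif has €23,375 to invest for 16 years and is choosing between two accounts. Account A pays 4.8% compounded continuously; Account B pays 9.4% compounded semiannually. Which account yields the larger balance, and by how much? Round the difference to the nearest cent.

A: e^(0.048·16) = e^0.768 ≈ 2.1554510379, so 23,375 × 2.1554510379 ≈ 50,383.6680.
B: (1 + 0.047)^32 ≈ 4.3480428331, so 23,375 × 4.3480428331 ≈ 101,635.5012.
Difference ≈ 51,251.8332 in favor of B.

Account B, by €51,251.83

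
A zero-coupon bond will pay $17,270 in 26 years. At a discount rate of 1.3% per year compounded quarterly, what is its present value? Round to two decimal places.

Periodic rate = 1.3%/4 = 0.00325; 104 periods.
P = 17,270/(1 + 0.00325)^104 ≈ 17,270/1.4013722528 ≈ 12,323.6349.

$12,323.63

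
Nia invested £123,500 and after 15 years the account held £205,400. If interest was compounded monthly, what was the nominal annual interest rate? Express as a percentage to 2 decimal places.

The 180-period growth factor is 205,400/123,500 = 1.66316.
r/12 = 1.66316^(1/180) − 1 ≈ 0.00283021, so r ≈ 12·0.00283021 = 3.39625%.

3.40%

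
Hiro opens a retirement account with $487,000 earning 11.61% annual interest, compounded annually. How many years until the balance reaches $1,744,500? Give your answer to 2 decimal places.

We need (1 + 0.1161)^t = 3.5821, so t = ln 3.5821 / ln 1.1161 ≈ 11.6165.

11.62 years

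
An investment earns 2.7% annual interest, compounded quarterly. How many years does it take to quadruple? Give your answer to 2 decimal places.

(1 + 0.00675)^(4t) = 4.
4t = ln 4 / ln(1 + 0.00675) ≈ 1.3863/0.00672732 ≈ 206.0693.
t ≈ 51.5173.

51.52 years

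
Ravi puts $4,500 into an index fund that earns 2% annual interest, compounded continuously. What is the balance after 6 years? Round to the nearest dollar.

A = P·e^(rt) = 4,500·e^(0.02·6) = 4,500·e^0.12.
e^0.12 ≈ 1.127496852, so A ≈ 5,073.7358.

$5,074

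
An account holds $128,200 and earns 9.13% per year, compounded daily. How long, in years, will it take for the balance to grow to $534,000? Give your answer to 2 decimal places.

(1 + 0.000250137)^(365t) = 534,000/128,200 = 4.1654.
365t·ln(1 + 0.000250137) = ln(4.1654); 365t = 1.4268/0.000250106 ≈ 5704.8050.
t ≈ 15.6296 years.

15.63 years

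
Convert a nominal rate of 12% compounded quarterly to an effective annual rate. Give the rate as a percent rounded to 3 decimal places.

EAR = (1 + 12%/4)^4 − 1 = (1 + 0.03)^4 − 1.
(1 + 0.03)^4 ≈ 1.125509, so EAR ≈ 12.55088%.

12.551%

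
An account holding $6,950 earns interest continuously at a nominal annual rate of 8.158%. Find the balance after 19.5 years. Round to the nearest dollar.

A = P·e^(rt) = 6,950·e^(0.08158·19.5) = 6,950·e^1.59081.
e^1.59081 ≈ 4.9077225741, so A ≈ 34,108.6719.

$34,109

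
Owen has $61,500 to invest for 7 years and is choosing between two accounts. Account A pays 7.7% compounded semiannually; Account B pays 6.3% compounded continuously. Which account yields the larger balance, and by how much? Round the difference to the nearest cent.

Account A growth factor: (1 + 0.0385)^14 ≈ 1.69703583156; balance ≈ 104,367.7036.
Account B growth factor: e^(0.063·7) = e^0.441 ≈ 1.5542607023; balance ≈ 95,587.0332.
Account A is larger by 8,780.6704.

Account A, by $8,780.67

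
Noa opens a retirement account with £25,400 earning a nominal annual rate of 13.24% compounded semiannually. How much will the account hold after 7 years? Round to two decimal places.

£62,312.51

Periodic rate = 13.24%/2 = 0.0662; periods = 2·7 = 14.
A = 25,400·(1 + 0.0662)^14 ≈ 25,400·2.4532482326 ≈ 62,312.5051.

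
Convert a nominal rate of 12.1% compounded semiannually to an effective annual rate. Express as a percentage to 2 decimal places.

One year is 2 periods at 0.0605 each: (1 + 0.0605)^2 ≈ 1.12466.
EAR = 1.12466 − 1 ≈ 12.46603%.

12.47%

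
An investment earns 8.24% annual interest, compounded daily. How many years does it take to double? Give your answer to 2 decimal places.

(1 + 0.000225753)^(365t) = 2.
365t = ln 2 / ln(1 + 0.000225753) ≈ 0.69315/0.000225728 ≈ 3070.7194.
t ≈ 8.4129.

8.41 years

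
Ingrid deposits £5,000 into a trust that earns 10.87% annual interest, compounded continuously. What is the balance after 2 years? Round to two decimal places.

A = P·e^(rt) = 5,000·e^(0.1087·2) = 5,000·e^0.2174.
e^0.2174 ≈ 1.242841139, so A ≈ 6,214.2057.

£6,214.21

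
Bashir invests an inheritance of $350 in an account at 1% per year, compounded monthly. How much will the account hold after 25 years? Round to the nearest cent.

Growth factor = (1 + 0.01/12)^300 ≈ 1.28389175.
A ≈ 350 × 1.28389175 ≈ 449.3621.

$449.36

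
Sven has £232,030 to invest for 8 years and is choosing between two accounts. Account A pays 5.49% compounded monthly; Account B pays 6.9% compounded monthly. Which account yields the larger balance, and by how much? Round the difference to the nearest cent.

Account B, by £42,709.10

Account A growth factor: (1 + 0.004575)^96 ≈ 1.54991235437; balance ≈ 359,626.1636.
Account B growth factor: (1 + 0.00575)^96 ≈ 1.73397950255; balance ≈ 402,335.2640.
Account B is larger by 42,709.1004.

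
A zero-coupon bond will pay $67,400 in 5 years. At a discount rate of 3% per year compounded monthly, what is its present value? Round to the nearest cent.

$58,022.58

Growth factor = (1 + 0.0025)^60 ≈ 1.1616167816.
P = 67,400/1.1616167816 ≈ 58,022.5777.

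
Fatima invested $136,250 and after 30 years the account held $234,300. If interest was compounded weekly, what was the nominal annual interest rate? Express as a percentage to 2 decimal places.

(1 + r/52)^1560 = 234,300/136,250 = 1.71963.
1 + r/52 = 1.71963^(1/1560) ≈ 1.000348, so r/52 ≈ 0.000347567.
r ≈ 52·0.000347567 = 1.80735%.

1.81%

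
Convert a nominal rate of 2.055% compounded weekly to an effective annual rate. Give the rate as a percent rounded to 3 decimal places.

One year is 52 periods at 0.000395192 each: (1 + 0.000395192)^52 ≈ 1.020758.
EAR = 1.020758 − 1 ≈ 2.07585%.

2.076%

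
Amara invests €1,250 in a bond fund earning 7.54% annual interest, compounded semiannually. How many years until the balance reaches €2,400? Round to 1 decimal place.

We need (1 + 0.0377)^(2t) = 1.92, so 2t = ln 1.92 / ln 1.0377 ≈ 17.6272.
t ≈ 17.6272/2 = 8.8136 years.

8.8 years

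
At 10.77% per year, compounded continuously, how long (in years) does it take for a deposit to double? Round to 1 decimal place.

e^(0.1077t) = 2, so 0.1077t = ln 2 ≈ 0.69315.
t ≈ 0.69315/0.1077 ≈ 6.4359.

6.4 years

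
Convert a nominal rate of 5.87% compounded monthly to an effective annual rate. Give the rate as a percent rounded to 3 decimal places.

One year is 12 periods at 0.00489167 each: (1 + 0.00489167)^12 ≈ 1.060305.
EAR = 1.060305 − 1 ≈ 6.03053%.

6.031%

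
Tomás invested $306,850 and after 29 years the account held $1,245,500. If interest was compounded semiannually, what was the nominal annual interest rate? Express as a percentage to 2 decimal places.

4.89%

(1 + r/2)^58 = 1,245,500/306,850 = 4.05899.
1 + r/2 = 4.05899^(1/58) ≈ 1.024448, so r/2 ≈ 0.0244481.
r ≈ 2·0.0244481 = 4.88962%.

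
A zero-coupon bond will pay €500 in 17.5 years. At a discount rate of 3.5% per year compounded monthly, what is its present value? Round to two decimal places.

€271.24

Periodic rate = 3.5%/12 = 0.00291667; 210 periods.
P = 500/(1 + 0.035/12)^210 ≈ 500/1.84339412 ≈ 271.2388.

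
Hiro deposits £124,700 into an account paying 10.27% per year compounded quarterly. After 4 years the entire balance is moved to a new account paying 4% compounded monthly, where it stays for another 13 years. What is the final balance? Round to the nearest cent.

After 4 years at 10.27%: 124,700 × 1.50022473313 ≈ 187,078.0242.
Then 13 years at 4%: 187,078.0242 × 1.6805737525 ≈ 314,398.4172.

£314,398.42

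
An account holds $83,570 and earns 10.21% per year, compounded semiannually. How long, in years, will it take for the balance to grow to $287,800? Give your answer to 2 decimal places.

(1 + 0.05105)^(2t) = 287,800/83,570 = 3.4438.
2t·ln(1 + 0.05105) = ln(3.4438); 2t = 1.2366/0.0497897 ≈ 24.8361.
t ≈ 12.4181 years.

12.42 years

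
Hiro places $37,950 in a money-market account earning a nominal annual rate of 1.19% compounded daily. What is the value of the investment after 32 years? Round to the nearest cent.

$55,537.77

Growth factor = (1 + 0.0119/365)^11680 ≈ 1.4634458009.
A ≈ 37,950 × 1.4634458009 ≈ 55,537.7681.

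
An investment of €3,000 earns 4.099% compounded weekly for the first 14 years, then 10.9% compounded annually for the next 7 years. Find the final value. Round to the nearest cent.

Phase 1: 3,000·(1 + 0.04099/52)^728 ≈ 5,324.1136.
Phase 2: 5,324.1136·(1 + 0.109)^7 ≈ 10,984.1924.

€10,984.19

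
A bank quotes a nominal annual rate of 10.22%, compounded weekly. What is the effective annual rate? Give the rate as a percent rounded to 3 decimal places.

10.749%

One year is 52 periods at 0.00196538 each: (1 + 0.00196538)^52 ≈ 1.107494.
EAR = 1.107494 − 1 ≈ 10.74939%.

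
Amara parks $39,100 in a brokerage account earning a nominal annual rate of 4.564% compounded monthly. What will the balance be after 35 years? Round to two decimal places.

Growth factor = (1 + 0.04564/12)^420 ≈ 4.92522499614.
A ≈ 39,100 × 4.92522499614 ≈ 192,576.2973.

$192,576.30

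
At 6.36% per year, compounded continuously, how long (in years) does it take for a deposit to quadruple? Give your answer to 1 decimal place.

21.8 years

e^(0.0636t) = 4, so 0.0636t = ln 4 ≈ 1.3863.
t ≈ 1.3863/0.0636 ≈ 21.7971.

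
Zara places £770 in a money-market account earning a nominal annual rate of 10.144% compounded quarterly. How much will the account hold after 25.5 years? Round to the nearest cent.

Periodic rate = 10.144%/4 = 0.02536; periods = 4·25.5 = 102.
A = 770·(1 + 0.02536)^102 ≈ 770·12.86441001 ≈ 9,905.5957.

£9,905.60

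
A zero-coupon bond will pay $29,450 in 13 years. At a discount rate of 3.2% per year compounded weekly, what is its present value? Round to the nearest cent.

$19,430.07

Periodic rate = 3.2%/52 = 0.000615385; 676 periods.
P = 29,450/(1 + 0.032/52)^676 ≈ 29,450/1.5156919275 ≈ 19,430.0698.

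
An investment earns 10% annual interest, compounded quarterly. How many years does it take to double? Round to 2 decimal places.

7.02 years

(1 + 0.025)^(4t) = 2.
4t = ln 2 / ln(1 + 0.025) ≈ 0.69315/0.0246926 ≈ 28.0710.
t ≈ 7.0178.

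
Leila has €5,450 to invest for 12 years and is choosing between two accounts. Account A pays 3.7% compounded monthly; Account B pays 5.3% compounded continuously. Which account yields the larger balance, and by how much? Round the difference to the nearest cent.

Account B, by €1,804.19

Account A growth factor: (1 + 0.037/12)^144 ≈ 1.55786595; balance ≈ 8,490.3694.
Account B growth factor: e^(0.053·12) = e^0.636 ≈ 1.8889101074; balance ≈ 10,294.5601.
Account B is larger by 1,804.1907.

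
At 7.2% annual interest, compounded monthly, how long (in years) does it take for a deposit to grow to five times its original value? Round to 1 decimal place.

22.4 years

(1 + 0.006)^(12t) = 5.
12t = ln 5 / ln(1 + 0.006) ≈ 1.6094/0.00598207 ≈ 269.0436.
t ≈ 22.4203.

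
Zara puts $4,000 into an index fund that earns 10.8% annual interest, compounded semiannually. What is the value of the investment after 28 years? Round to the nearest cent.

Periodic rate = 10.8%/2 = 0.054; periods = 2·28 = 56.
A = 4,000·(1 + 0.054)^56 ≈ 4,000·19.014031501 ≈ 76,056.1260.

$76,056.13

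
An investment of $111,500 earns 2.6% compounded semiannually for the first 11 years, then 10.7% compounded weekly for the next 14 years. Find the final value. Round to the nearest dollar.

Phase 1: 111,500·(1 + 0.013)^22 ≈ 148,143.5219.
Phase 2: 148,143.5219·(1 + 0.107/52)^728 ≈ 661,587.6298.

$661,588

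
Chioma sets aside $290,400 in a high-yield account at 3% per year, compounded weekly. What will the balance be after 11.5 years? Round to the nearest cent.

$410,001.08

Growth factor = (1 + 0.03/52)^598 ≈ 1.41184946053.
A ≈ 290,400 × 1.41184946053 ≈ 410,001.0833.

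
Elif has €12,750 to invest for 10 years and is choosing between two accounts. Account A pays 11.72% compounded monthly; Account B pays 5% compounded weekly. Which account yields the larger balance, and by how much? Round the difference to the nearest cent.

Account A, by €19,913.10

A: (1 + 0.1172/12)^120 ≈ 3.2101373594, so 12,750 × 3.2101373594 ≈ 40,929.2513.
B: (1 + 0.05/52)^520 ≈ 1.6483252449, so 12,750 × 1.6483252449 ≈ 21,016.1469.
Difference ≈ 19,913.1045 in favor of A.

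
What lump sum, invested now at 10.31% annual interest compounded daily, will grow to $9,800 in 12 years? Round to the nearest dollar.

Growth factor = (1 + 0.1031/365)^4380 ≈ 3.445349324.
P = 9,800/3.445349324 ≈ 2,844.4140.

$2,844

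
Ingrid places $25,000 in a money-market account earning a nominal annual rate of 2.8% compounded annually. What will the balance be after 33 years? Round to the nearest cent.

Growth factor = (1 + 0.028)^33 ≈ 2.4875555267.
A ≈ 25,000 × 2.4875555267 ≈ 62,188.8882.

$62,188.89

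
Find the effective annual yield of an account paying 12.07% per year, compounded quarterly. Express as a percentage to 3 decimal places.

EAR = (1 + 12.07%/4)^4 − 1 = (1 + 0.030175)^4 − 1.
(1 + 0.030175)^4 ≈ 1.126274, so EAR ≈ 12.62739%.

12.627%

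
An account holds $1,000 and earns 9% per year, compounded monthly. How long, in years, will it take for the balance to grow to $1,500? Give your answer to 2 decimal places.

4.52 years

We need (1 + 0.0075)^(12t) = 1.5, so 12t = ln 1.5 / ln 1.0075 ≈ 54.2645.
t ≈ 54.2645/12 = 4.5220 years.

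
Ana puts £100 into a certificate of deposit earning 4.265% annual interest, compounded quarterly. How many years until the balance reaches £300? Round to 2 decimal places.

25.90 years

(1 + 0.0106625)^(4t) = 300/100 = 3.
4t·ln(1 + 0.0106625) = ln(3); 4t = 1.0986/0.0106061 ≈ 103.5835.
t ≈ 25.8959 years.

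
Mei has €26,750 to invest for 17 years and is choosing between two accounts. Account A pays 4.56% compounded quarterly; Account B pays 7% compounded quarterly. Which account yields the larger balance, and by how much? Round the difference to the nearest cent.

Account B, by €29,208.21

Account A growth factor: (1 + 0.0114)^68 ≈ 2.1615264396; balance ≈ 57,820.8323.
Account B growth factor: (1 + 0.0175)^68 ≈ 3.2534221343; balance ≈ 87,029.0421.
Account B is larger by 29,208.2098.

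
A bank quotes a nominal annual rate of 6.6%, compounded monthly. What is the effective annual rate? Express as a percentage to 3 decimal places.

6.803%

EAR = (1 + 6.6%/12)^12 − 1 = (1 + 0.0055)^12 − 1.
(1 + 0.0055)^12 ≈ 1.068034, so EAR ≈ 6.80336%.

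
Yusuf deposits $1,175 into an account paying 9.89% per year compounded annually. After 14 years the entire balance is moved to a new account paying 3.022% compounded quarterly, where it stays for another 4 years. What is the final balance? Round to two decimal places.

$4,963.09

Phase 1: 1,175·(1 + 0.0989)^14 ≈ 4,399.9961.
Phase 2: 4,399.9961·(1 + 0.007555)^16 ≈ 4,963.0939.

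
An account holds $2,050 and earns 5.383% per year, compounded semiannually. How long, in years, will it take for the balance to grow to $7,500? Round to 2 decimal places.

We need (1 + 0.026915)^(2t) = 3.6585, so 2t = ln 3.6585 / ln 1.026915 ≈ 48.8368.
t ≈ 48.8368/2 = 24.4184 years.

24.42 years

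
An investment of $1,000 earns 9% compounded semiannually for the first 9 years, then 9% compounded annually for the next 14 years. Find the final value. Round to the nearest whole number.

$7,380

Phase 1: 1,000·(1 + 0.045)^18 ≈ 2,208.4788.
Phase 2: 2,208.4788·(1 + 0.09)^14 ≈ 7,380.1332.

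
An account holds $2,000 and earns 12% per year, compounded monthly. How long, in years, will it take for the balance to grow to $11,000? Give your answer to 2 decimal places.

14.28 years

We need (1 + 0.01)^(12t) = 5.5, so 12t = ln 5.5 / ln 1.01 ≈ 171.3258.
t ≈ 171.3258/12 = 14.2771 years.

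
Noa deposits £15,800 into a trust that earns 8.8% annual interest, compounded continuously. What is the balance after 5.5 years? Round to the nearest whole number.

A = P·e^(rt) = 15,800·e^(0.088·5.5) = 15,800·e^0.484.
e^0.484 ≈ 1.6225516457, so A ≈ 25,636.3160.

£25,636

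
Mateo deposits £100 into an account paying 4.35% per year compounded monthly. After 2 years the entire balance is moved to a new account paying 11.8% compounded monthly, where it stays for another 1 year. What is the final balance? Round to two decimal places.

Phase 1: 100·(1 + 0.003625)^24 ≈ 109.0725.
Phase 2: 109.0725·(1 + 0.118/12)^12 ≈ 122.6625.

£122.66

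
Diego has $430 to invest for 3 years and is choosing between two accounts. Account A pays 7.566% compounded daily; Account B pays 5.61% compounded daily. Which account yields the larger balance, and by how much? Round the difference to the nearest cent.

A: (1 + 0.07566/365)^1095 ≈ 1.25477526, so 430 × 1.25477526 ≈ 539.5534.
B: (1 + 0.0561/365)^1095 ≈ 1.18327624, so 430 × 1.18327624 ≈ 508.8088.
Difference ≈ 30.7446 in favor of A.

Account A, by $30.74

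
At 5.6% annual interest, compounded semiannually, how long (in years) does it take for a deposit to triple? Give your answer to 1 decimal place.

(1 + 0.028)^(2t) = 3.
2t = ln 3 / ln(1 + 0.028) ≈ 1.0986/0.0276152 ≈ 39.7829.
t ≈ 19.8915.

19.9 years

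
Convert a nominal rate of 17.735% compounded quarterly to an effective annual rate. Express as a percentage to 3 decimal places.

EAR = (1 + 17.735%/4)^4 − 1 = (1 + 0.0443375)^4 − 1.
(1 + 0.0443375)^4 ≈ 1.189497, so EAR ≈ 18.94974%.

18.950%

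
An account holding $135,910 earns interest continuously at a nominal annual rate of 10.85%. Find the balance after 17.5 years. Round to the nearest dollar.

$907,545

A = P·e^(rt) = 135,910·e^(0.1085·17.5) = 135,910·e^1.89875.
e^1.89875 ≈ 6.67754229541, so A ≈ 907,544.7734.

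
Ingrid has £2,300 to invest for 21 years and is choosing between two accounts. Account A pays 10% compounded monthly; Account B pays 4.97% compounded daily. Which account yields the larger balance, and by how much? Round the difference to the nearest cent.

Account A growth factor: (1 + 0.1/12)^252 ≈ 8.0954187018; balance ≈ 18,619.4630.
Account B growth factor: (1 + 0.0497/365)^7665 ≈ 2.839502751; balance ≈ 6,530.8563.
Account A is larger by 12,088.6067.

Account A, by £12,088.61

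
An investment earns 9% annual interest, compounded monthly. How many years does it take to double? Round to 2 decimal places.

7.73 years

(1 + 0.0075)^(12t) = 2.
12t = ln 2 / ln(1 + 0.0075) ≈ 0.69315/0.00747201 ≈ 92.7658.
t ≈ 7.7305.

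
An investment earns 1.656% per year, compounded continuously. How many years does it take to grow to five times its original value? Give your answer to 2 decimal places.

97.19 years

e^(0.01656t) = 5, so 0.01656t = ln 5 ≈ 1.6094.
t ≈ 1.6094/0.01656 ≈ 97.1883.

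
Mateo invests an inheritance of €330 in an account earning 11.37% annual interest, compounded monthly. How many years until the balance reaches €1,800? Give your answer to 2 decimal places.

14.99 years

(1 + 0.009475)^(12t) = 1,800/330 = 5.4545.
12t·ln(1 + 0.009475) = ln(5.4545); 12t = 1.6964/0.00943039 ≈ 179.8917.
t ≈ 14.9910 years.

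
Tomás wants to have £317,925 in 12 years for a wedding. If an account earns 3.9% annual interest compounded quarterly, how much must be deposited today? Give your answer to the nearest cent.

Periodic rate = 3.9%/4 = 0.00975; 48 periods.
P = 317,925/(1 + 0.00975)^48 ≈ 317,925/1.593181917 ≈ 199,553.4826.

£199,553.48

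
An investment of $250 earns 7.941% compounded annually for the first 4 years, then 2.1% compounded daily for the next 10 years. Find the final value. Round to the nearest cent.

$418.68

After 4 years at 7.941%: 250 × 1.35751847 ≈ 339.3796.
Then 10 years at 2.1%: 339.3796 × 1.23367061 ≈ 418.6827.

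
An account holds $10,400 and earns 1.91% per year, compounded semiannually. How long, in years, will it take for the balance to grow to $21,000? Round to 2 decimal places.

36.97 years

(1 + 0.00955)^(2t) = 21,000/10,400 = 2.0192.
2t·ln(1 + 0.00955) = ln(2.0192); 2t = 0.70272/0.00950469 ≈ 73.9337.
t ≈ 36.9668 years.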